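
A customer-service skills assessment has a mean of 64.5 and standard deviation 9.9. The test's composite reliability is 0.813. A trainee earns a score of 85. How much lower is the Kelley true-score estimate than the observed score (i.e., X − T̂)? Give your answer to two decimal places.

3.83

Regress the observed score toward the mean by the unreliability: T̂ = 0.813·85 + 0.187·64.5 = 69.105 + 12.0615 = 81.1665.
X − T̂ = 85 − 81.166 = 3.834 → 3.83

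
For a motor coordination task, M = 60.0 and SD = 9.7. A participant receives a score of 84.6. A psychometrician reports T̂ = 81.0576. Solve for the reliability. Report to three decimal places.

0.856

T̂ = ρX + (1 − ρ)μ  ⇒  T̂ − μ = ρ(X − μ)
ρ = (T̂ − μ)/(X − μ) = (81.0576 − 60.0) / (84.6 − 60.0) = 21.0576 / 24.6 = 0.85600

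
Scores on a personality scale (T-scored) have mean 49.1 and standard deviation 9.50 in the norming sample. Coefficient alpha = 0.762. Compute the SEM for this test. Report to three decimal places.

4.635

SEM = SD · √(1 − ρ) = 9.50 × √0.238 = 9.50 × 0.4879 = 4.6346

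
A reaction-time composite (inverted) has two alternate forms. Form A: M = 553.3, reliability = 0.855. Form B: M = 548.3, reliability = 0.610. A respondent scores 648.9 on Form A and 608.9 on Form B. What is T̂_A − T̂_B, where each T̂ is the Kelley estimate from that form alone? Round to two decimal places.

49.77

T̂_A = 0.855(648.9) + 0.145(553.3) = 635.0380
T̂_B = 0.610(608.9) + 0.390(548.3) = 585.2660
T̂_A − T̂_B = 49.7720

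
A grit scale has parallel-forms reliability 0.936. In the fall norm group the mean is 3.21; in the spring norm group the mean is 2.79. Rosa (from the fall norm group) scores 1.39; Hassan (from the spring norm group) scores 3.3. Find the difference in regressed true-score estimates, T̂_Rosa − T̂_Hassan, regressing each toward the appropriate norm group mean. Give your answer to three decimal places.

T̂_Rosa = 0.936(1.39) + 0.064(3.21) = 1.50648
T̂_Hassan = 0.936(3.3) + 0.064(2.79) = 3.26736
Difference = 1.50648 − 3.26736 = -1.76088

-1.761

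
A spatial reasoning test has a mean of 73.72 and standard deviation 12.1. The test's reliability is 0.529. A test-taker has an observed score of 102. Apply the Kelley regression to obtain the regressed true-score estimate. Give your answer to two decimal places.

Regress the observed score toward the mean by the unreliability: T̂ = 0.529·102 + 0.471·73.72 = 53.958 + 34.72212 = 88.680.

88.68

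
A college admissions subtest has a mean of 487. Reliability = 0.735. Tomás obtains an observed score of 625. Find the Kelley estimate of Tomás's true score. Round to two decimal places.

588.43

Regress the observed score toward the mean by the unreliability: T̂ = 0.735·625 + 0.265·487 = 459.375 + 129.055 = 588.430.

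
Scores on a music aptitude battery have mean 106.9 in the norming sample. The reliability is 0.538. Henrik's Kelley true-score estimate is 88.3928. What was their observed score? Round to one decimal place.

72.5

T̂ = ρX + (1 − ρ)μ  ⇒  X = (T̂ − (1 − ρ)μ) / ρ
X = (88.3928 − 0.462 × 106.9) / 0.538 = (88.3928 − 49.3878) / 0.538 = 39.0050 / 0.538 = 72.500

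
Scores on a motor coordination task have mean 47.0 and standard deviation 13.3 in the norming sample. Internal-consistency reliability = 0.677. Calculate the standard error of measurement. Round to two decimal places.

SEM = SD · √(1 − ρ) = 13.3 × √0.323 = 13.3 × 0.5683 = 7.559

7.56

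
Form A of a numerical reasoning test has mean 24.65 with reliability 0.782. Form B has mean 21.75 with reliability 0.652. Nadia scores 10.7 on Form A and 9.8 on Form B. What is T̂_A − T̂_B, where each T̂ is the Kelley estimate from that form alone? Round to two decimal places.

-0.22

T̂_A = 0.782(10.7) + 0.218(24.65) = 13.7411
T̂_B = 0.652(9.8) + 0.348(21.75) = 13.9586
T̂_A − T̂_B = -0.2175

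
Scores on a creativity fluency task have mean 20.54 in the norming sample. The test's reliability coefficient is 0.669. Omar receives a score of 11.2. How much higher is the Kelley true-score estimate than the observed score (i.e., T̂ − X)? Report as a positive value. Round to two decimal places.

3.09

Regress the observed score toward the mean by the unreliability: T̂ = 0.669·11.2 + 0.331·20.54 = 7.4928 + 6.79874 = 14.2915.
T̂ − X = 14.292 − 11.2 = 3.092 → 3.09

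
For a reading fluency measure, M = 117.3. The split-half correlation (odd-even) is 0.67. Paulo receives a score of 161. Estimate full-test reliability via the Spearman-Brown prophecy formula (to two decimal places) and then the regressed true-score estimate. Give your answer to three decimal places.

Spearman-Brown: ρ = 2r/(1 + r) = 2(0.67)/(1 + 0.67) = 1.340/1.67 = 0.8024 → 0.80
T̂ = ρX + (1 − ρ)μ
  = 0.80 × 161 + 0.20 × 117.3
  = 128.80 + 23.460
  = 152.2600
  ≈ 152.260

152.260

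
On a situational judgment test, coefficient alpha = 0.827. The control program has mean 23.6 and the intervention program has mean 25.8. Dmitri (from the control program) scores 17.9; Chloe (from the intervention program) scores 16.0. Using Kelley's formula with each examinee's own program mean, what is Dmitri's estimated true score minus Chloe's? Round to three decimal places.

T̂_Dmitri = 0.827(17.9) + 0.173(23.6) = 18.88610
T̂_Chloe = 0.827(16.0) + 0.173(25.8) = 17.69540
Difference = 18.88610 − 17.69540 = 1.19070

1.191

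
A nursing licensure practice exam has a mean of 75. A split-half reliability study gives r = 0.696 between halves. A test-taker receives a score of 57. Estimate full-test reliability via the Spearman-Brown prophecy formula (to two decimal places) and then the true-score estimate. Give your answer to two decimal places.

Spearman-Brown: ρ = 2r/(1 + r) = 2(0.696)/(1 + 0.696) = 1.3920/1.696 = 0.8208 → 0.82
T̂ = 0.82(57) + 0.18(75) = 46.74 + 13.50 = 60.240 → 60.24

60.24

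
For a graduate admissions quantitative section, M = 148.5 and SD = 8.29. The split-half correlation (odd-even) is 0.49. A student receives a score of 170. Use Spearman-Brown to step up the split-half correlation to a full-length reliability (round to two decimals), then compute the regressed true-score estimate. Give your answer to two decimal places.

Spearman-Brown: ρ = 2r/(1 + r) = 2(0.49)/(1 + 0.49) = 0.980/1.49 = 0.6577 → 0.66
Weight the observed score by reliability and the mean by (1 − reliability): T̂ = 0.66·170 + 0.34·148.5 = 112.20 + 50.490 = 162.690.

162.69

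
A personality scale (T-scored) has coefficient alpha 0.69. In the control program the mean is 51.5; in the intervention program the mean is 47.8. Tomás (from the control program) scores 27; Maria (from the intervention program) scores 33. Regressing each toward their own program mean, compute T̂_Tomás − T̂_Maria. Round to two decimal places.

T̂_Tomás = 0.69(27) + 0.31(51.5) = 34.5950
T̂_Maria = 0.69(33) + 0.31(47.8) = 37.5880
Difference = 34.5950 − 37.5880 = -2.9930

-2.99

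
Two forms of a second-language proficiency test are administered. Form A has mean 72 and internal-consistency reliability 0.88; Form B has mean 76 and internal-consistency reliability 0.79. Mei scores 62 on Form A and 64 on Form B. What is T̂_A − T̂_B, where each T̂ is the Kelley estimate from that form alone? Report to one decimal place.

T̂_A = 0.88(62) + 0.12(72) = 63.200
T̂_B = 0.79(64) + 0.21(76) = 66.520
T̂_A − T̂_B = -3.320

-3.3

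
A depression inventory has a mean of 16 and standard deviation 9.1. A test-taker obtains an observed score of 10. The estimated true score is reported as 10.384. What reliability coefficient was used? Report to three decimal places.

0.936

T̂ = ρX + (1 − ρ)μ  ⇒  T̂ − μ = ρ(X − μ)
ρ = (T̂ − μ)/(X − μ) = (10.384 − 16) / (10 − 16) = -5.616 / -6.0 = 0.93600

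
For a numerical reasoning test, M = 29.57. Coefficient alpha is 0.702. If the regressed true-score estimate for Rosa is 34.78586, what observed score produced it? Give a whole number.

37

T̂ = ρX + (1 − ρ)μ  ⇒  X = (T̂ − (1 − ρ)μ) / ρ
X = (34.78586 − 0.298 × 29.57) / 0.702 = (34.78586 − 8.81186) / 0.702 = 25.97400 / 0.702 = 37.00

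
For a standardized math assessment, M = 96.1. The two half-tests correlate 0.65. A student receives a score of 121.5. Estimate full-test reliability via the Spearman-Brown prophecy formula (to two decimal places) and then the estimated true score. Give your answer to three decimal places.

116.166

Spearman-Brown: ρ = 2r/(1 + r) = 2(0.65)/(1 + 0.65) = 1.300/1.65 = 0.7879 → 0.79
T̂ = ρX + (1 − ρ)μ
  = 0.79 × 121.5 + 0.21 × 96.1
  = 95.985 + 20.181
  = 116.1660
  ≈ 116.166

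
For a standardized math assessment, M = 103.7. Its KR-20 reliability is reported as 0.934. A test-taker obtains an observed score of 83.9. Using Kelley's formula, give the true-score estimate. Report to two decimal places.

85.21

T̂ = ρX + (1 − ρ)μ
  = 0.934 × 83.9 + 0.066 × 103.7
  = 78.3626 + 6.8442
  = 85.207
  ≈ 85.21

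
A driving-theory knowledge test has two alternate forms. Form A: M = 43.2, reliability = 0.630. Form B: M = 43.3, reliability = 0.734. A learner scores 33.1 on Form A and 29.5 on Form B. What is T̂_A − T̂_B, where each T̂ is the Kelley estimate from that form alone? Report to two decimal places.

3.67

T̂_A = 0.630(33.1) + 0.370(43.2) = 36.8370
T̂_B = 0.734(29.5) + 0.266(43.3) = 33.1708
T̂_A − T̂_B = 3.6662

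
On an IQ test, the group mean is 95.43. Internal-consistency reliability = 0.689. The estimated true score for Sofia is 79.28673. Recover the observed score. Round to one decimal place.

T̂ = ρX + (1 − ρ)μ  ⇒  X = (T̂ − (1 − ρ)μ) / ρ
X = (79.28673 − 0.311 × 95.43) / 0.689 = (79.28673 − 29.67873) / 0.689 = 49.60800 / 0.689 = 72.000

72.0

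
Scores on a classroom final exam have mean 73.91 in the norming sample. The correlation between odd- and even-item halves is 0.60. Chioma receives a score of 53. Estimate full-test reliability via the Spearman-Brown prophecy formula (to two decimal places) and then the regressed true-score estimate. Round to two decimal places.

Spearman-Brown: ρ = 2r/(1 + r) = 2(0.60)/(1 + 0.60) = 1.200/1.60 = 0.7500 → 0.75
Kelley's formula gives T̂ = 0.75·53 + 0.25·73.91 = 39.75 + 18.4775 = 58.227.

58.23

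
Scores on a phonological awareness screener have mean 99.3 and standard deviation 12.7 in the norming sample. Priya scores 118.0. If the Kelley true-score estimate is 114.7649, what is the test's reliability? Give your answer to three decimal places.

0.827

T̂ = ρX + (1 − ρ)μ  ⇒  T̂ − μ = ρ(X − μ)
ρ = (T̂ − μ)/(X − μ) = (114.7649 − 99.3) / (118.0 − 99.3) = 15.4649 / 18.7 = 0.82700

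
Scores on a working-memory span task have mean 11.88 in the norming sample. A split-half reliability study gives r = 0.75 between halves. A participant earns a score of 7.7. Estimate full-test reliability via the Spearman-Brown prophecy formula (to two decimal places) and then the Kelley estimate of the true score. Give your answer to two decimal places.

Spearman-Brown: ρ = 2r/(1 + r) = 2(0.75)/(1 + 0.75) = 1.500/1.75 = 0.8571 → 0.86
Kelley's formula gives T̂ = 0.86·7.7 + 0.14·11.88 = 6.622 + 1.6632 = 8.285.

8.29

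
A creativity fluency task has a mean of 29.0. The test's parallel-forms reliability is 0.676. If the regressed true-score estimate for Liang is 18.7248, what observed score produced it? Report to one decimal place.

13.8

T̂ = ρX + (1 − ρ)μ  ⇒  X = (T̂ − (1 − ρ)μ) / ρ
X = (18.7248 − 0.324 × 29.0) / 0.676 = (18.7248 − 9.3960) / 0.676 = 9.3288 / 0.676 = 13.800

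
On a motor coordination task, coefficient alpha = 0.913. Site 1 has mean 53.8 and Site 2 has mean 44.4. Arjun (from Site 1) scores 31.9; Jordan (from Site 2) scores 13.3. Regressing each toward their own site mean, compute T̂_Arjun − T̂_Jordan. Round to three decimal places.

T̂_Arjun = 0.913(31.9) + 0.087(53.8) = 33.80530
T̂_Jordan = 0.913(13.3) + 0.087(44.4) = 16.00570
Difference = 33.80530 − 16.00570 = 17.79960

17.800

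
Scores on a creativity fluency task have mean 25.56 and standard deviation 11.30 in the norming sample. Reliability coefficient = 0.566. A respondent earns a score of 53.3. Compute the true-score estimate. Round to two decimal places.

41.26

T̂ = ρX + (1 − ρ)μ
  = 0.566 × 53.3 + 0.434 × 25.56
  = 30.1678 + 11.09304
  = 41.261
  ≈ 41.26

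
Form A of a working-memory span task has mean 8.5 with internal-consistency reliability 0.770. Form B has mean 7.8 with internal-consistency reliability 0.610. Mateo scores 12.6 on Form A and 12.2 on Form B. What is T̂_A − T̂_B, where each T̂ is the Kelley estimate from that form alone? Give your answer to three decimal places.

T̂_A = 0.770(12.6) + 0.230(8.5) = 11.65700
T̂_B = 0.610(12.2) + 0.390(7.8) = 10.48400
T̂_A − T̂_B = 1.17300

1.173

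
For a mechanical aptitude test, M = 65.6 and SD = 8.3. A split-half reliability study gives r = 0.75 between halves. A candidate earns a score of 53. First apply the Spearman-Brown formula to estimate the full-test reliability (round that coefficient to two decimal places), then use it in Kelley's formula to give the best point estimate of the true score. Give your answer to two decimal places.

54.76

Spearman-Brown: ρ = 2r/(1 + r) = 2(0.75)/(1 + 0.75) = 1.500/1.75 = 0.8571 → 0.86
T̂ = ρX + (1 − ρ)μ
  = 0.86 × 53 + 0.14 × 65.6
  = 45.58 + 9.184
  = 54.764
  ≈ 54.76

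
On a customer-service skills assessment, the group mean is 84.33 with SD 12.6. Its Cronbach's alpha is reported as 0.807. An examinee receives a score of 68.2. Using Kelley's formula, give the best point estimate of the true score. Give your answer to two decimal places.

T̂ = ρX + (1 − ρ)μ
  = 0.807 × 68.2 + 0.193 × 84.33
  = 55.0374 + 16.27569
  = 71.313
  ≈ 71.31

71.31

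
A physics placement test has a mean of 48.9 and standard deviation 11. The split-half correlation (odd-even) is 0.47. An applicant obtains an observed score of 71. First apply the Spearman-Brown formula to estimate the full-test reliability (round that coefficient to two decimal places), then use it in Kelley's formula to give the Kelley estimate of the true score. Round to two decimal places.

63.04

Spearman-Brown: ρ = 2r/(1 + r) = 2(0.47)/(1 + 0.47) = 0.940/1.47 = 0.6395 → 0.64
T̂ = 0.64(71) + 0.36(48.9) = 45.44 + 17.604 = 63.044 → 63.04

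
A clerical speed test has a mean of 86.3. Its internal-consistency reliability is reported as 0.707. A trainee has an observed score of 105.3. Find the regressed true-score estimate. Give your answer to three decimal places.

T̂ = ρX + (1 − ρ)μ
  = 0.707 × 105.3 + 0.293 × 86.3
  = 74.4471 + 25.2859
  = 99.7330
  ≈ 99.733

99.733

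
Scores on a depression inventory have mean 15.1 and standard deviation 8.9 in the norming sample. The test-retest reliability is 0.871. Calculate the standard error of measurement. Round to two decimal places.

3.20

SEM = SD · √(1 − ρ) = 8.9 × √0.129 = 8.9 × 0.3592 = 3.197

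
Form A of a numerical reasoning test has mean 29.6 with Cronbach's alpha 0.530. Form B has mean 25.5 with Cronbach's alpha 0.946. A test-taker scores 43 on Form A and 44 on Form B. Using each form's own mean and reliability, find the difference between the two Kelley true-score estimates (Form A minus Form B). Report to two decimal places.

-6.30

T̂_A = 0.530(43) + 0.470(29.6) = 36.7020
T̂_B = 0.946(44) + 0.054(25.5) = 43.0010
T̂_A − T̂_B = -6.2990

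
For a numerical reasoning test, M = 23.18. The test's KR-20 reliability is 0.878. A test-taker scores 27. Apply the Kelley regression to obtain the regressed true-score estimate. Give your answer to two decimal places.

T̂ = ρX + (1 − ρ)μ
  = 0.878 × 27 + 0.122 × 23.18
  = 23.706 + 2.82796
  = 26.534
  ≈ 26.53

26.53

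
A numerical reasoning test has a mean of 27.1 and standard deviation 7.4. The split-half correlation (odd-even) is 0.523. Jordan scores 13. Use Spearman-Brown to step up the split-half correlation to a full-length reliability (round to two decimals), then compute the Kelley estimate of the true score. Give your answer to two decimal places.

17.37

Spearman-Brown: ρ = 2r/(1 + r) = 2(0.523)/(1 + 0.523) = 1.0460/1.523 = 0.6868 → 0.69
T̂ = ρX + (1 − ρ)μ
  = 0.69 × 13 + 0.31 × 27.1
  = 8.97 + 8.401
  = 17.371
  ≈ 17.37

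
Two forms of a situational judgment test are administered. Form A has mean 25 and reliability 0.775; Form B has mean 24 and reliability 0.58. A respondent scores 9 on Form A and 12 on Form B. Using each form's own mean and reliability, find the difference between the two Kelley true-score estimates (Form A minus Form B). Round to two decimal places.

T̂_A = 0.775(9) + 0.225(25) = 12.6000
T̂_B = 0.58(12) + 0.42(24) = 17.0400
T̂_A − T̂_B = -4.4400

-4.44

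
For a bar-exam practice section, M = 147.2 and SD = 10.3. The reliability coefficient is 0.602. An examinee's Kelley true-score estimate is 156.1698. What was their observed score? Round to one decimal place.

162.1

T̂ = ρX + (1 − ρ)μ  ⇒  X = (T̂ − (1 − ρ)μ) / ρ
X = (156.1698 − 0.398 × 147.2) / 0.602 = (156.1698 − 58.5856) / 0.602 = 97.5842 / 0.602 = 162.100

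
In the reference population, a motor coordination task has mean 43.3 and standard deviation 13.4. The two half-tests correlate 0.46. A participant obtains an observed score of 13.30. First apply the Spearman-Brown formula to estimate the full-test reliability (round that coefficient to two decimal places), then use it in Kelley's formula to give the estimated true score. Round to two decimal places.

24.40

Spearman-Brown: ρ = 2r/(1 + r) = 2(0.46)/(1 + 0.46) = 0.920/1.46 = 0.6301 → 0.63
T̂ = 0.63(13.30) + 0.37(43.3) = 8.3790 + 16.021 = 24.400 → 24.40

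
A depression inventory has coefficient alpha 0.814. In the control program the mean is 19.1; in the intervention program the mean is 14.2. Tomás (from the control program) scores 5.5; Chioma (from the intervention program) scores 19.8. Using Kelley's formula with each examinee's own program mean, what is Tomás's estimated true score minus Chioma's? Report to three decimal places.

-10.729

T̂_Tomás = 0.814(5.5) + 0.186(19.1) = 8.02960
T̂_Chioma = 0.814(19.8) + 0.186(14.2) = 18.75840
Difference = 8.02960 − 18.75840 = -10.72880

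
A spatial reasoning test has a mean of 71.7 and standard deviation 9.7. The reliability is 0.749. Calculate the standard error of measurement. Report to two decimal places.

SEM = SD · √(1 − ρ) = 9.7 × √0.251 = 9.7 × 0.5010 = 4.860

4.86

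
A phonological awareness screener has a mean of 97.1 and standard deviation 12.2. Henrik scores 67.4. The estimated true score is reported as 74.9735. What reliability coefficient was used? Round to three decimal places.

0.745

T̂ = ρX + (1 − ρ)μ  ⇒  T̂ − μ = ρ(X − μ)
ρ = (T̂ − μ)/(X − μ) = (74.9735 − 97.1) / (67.4 − 97.1) = -22.1265 / -29.7 = 0.74500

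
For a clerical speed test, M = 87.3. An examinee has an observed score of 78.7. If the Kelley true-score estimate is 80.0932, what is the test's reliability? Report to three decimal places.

0.838

T̂ = ρX + (1 − ρ)μ  ⇒  T̂ − μ = ρ(X − μ)
ρ = (T̂ − μ)/(X − μ) = (80.0932 − 87.3) / (78.7 − 87.3) = -7.2068 / -8.6 = 0.83800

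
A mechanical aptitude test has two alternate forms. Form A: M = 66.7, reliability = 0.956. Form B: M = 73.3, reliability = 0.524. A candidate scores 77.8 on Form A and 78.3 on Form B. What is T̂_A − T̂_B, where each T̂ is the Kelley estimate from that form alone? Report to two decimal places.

1.39

T̂_A = 0.956(77.8) + 0.044(66.7) = 77.3116
T̂_B = 0.524(78.3) + 0.476(73.3) = 75.9200
T̂_A − T̂_B = 1.3916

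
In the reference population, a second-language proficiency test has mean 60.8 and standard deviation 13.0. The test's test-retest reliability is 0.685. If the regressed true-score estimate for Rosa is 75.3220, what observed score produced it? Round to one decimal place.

82.0

T̂ = ρX + (1 − ρ)μ  ⇒  X = (T̂ − (1 − ρ)μ) / ρ
X = (75.3220 − 0.315 × 60.8) / 0.685 = (75.3220 − 19.1520) / 0.685 = 56.1700 / 0.685 = 82.000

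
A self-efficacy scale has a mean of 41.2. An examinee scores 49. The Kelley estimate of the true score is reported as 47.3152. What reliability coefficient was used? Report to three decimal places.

T̂ = ρX + (1 − ρ)μ  ⇒  T̂ − μ = ρ(X − μ)
ρ = (T̂ − μ)/(X − μ) = (47.3152 − 41.2) / (49 − 41.2) = 6.1152 / 7.8 = 0.78400

0.784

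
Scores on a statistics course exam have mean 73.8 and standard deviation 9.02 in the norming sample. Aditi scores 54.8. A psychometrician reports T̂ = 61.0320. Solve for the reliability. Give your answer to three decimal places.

0.672

T̂ = ρX + (1 − ρ)μ  ⇒  T̂ − μ = ρ(X − μ)
ρ = (T̂ − μ)/(X − μ) = (61.0320 − 73.8) / (54.8 − 73.8) = -12.7680 / -19.0 = 0.67200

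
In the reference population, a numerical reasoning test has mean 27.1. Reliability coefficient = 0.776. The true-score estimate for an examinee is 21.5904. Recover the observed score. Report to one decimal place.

T̂ = ρX + (1 − ρ)μ  ⇒  X = (T̂ − (1 − ρ)μ) / ρ
X = (21.5904 − 0.224 × 27.1) / 0.776 = (21.5904 − 6.0704) / 0.776 = 15.5200 / 0.776 = 20.000

20.0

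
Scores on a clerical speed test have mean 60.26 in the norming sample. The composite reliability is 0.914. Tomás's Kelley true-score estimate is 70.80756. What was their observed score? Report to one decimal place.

T̂ = ρX + (1 − ρ)μ  ⇒  X = (T̂ − (1 − ρ)μ) / ρ
X = (70.80756 − 0.086 × 60.26) / 0.914 = (70.80756 − 5.18236) / 0.914 = 65.62520 / 0.914 = 71.800

71.8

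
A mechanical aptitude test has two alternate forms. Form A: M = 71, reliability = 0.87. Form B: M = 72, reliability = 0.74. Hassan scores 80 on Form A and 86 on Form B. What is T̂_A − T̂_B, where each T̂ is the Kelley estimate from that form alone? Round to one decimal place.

-3.5

T̂_A = 0.87(80) + 0.13(71) = 78.830
T̂_B = 0.74(86) + 0.26(72) = 82.360
T̂_A − T̂_B = -3.530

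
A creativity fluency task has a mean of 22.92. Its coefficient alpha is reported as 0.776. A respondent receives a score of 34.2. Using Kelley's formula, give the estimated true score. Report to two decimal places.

31.67

T̂ = 0.776(34.2) + 0.224(22.92) = 26.5392 + 5.13408 = 31.673 → 31.67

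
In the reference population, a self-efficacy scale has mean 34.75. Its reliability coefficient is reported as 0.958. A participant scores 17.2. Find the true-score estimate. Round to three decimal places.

17.937

T̂ = 0.958(17.2) + 0.042(34.75) = 16.4776 + 1.45950 = 17.9371 → 17.937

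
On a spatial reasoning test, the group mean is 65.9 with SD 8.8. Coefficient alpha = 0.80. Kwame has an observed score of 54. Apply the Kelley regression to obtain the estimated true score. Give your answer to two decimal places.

T̂ = 0.80(54) + 0.20(65.9) = 43.20 + 13.180 = 56.380 → 56.38

56.38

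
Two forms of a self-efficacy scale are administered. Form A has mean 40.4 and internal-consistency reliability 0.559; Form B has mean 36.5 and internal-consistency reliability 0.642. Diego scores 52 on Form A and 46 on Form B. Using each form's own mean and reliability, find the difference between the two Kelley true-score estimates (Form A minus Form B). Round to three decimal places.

T̂_A = 0.559(52) + 0.441(40.4) = 46.88440
T̂_B = 0.642(46) + 0.358(36.5) = 42.59900
T̂_A − T̂_B = 4.28540

4.285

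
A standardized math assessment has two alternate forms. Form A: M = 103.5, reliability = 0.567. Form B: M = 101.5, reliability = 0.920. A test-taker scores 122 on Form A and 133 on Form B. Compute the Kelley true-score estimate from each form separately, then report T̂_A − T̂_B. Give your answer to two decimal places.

T̂_A = 0.567(122) + 0.433(103.5) = 113.9895
T̂_B = 0.920(133) + 0.080(101.5) = 130.4800
T̂_A − T̂_B = -16.4905

-16.49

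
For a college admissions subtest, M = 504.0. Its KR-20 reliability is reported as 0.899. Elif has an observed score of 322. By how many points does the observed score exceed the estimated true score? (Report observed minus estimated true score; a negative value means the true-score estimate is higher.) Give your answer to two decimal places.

T̂ = 0.899(322) + 0.101(504.0) = 289.478 + 50.9040 = 340.3820 → 340.382
X − T̂ = 322 − 340.382 = -18.382 → -18.38

-18.38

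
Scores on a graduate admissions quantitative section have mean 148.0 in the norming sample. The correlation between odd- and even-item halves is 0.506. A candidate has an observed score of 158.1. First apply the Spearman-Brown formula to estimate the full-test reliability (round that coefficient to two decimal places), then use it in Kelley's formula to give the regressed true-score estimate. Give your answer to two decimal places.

Spearman-Brown: ρ = 2r/(1 + r) = 2(0.506)/(1 + 0.506) = 1.0120/1.506 = 0.6720 → 0.67
T̂ = ρX + (1 − ρ)μ
  = 0.67 × 158.1 + 0.33 × 148.0
  = 105.927 + 48.840
  = 154.767
  ≈ 154.77

154.77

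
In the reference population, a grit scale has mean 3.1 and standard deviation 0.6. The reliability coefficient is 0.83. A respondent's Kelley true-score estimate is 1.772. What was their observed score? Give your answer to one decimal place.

T̂ = ρX + (1 − ρ)μ  ⇒  X = (T̂ − (1 − ρ)μ) / ρ
X = (1.772 − 0.17 × 3.1) / 0.83 = (1.772 − 0.527) / 0.83 = 1.245 / 0.83 = 1.500

1.5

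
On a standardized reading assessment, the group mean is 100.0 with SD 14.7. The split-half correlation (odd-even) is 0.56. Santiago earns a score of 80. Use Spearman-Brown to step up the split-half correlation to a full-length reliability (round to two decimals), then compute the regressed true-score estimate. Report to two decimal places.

85.60

Spearman-Brown: ρ = 2r/(1 + r) = 2(0.56)/(1 + 0.56) = 1.120/1.56 = 0.7179 → 0.72
T̂ = ρX + (1 − ρ)μ
  = 0.72 × 80 + 0.28 × 100.0
  = 57.60 + 28.000
  = 85.600
  ≈ 85.60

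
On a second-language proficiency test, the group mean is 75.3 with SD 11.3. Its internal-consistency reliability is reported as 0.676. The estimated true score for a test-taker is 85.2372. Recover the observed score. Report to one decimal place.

90.0

T̂ = ρX + (1 − ρ)μ  ⇒  X = (T̂ − (1 − ρ)μ) / ρ
X = (85.2372 − 0.324 × 75.3) / 0.676 = (85.2372 − 24.3972) / 0.676 = 60.8400 / 0.676 = 90.000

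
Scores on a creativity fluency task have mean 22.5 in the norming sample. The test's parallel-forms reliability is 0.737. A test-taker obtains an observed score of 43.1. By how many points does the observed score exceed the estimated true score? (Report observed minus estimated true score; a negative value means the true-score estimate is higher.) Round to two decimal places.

T̂ = 0.737(43.1) + 0.263(22.5) = 31.7647 + 5.9175 = 37.6822 → 37.682
X − T̂ = 43.1 − 37.682 = 5.418 → 5.42

5.42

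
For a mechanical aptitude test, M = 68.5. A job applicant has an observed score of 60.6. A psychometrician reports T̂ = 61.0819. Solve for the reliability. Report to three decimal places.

0.939

T̂ = ρX + (1 − ρ)μ  ⇒  T̂ − μ = ρ(X − μ)
ρ = (T̂ − μ)/(X − μ) = (61.0819 − 68.5) / (60.6 − 68.5) = -7.4181 / -7.9 = 0.93900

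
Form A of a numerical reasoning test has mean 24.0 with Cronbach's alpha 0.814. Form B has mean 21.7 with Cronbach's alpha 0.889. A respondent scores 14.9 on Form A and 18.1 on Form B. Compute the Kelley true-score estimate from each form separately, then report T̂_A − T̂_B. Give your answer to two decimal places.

T̂_A = 0.814(14.9) + 0.186(24.0) = 16.5926
T̂_B = 0.889(18.1) + 0.111(21.7) = 18.4996
T̂_A − T̂_B = -1.9070

-1.91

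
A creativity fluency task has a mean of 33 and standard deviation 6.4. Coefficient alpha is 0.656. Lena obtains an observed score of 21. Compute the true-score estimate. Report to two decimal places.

25.13

T̂ = 0.656(21) + 0.344(33) = 13.776 + 11.352 = 25.128 → 25.13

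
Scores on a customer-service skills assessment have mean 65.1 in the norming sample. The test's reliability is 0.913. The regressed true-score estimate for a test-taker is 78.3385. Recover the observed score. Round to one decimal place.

T̂ = ρX + (1 − ρ)μ  ⇒  X = (T̂ − (1 − ρ)μ) / ρ
X = (78.3385 − 0.087 × 65.1) / 0.913 = (78.3385 − 5.6637) / 0.913 = 72.6748 / 0.913 = 79.600

79.6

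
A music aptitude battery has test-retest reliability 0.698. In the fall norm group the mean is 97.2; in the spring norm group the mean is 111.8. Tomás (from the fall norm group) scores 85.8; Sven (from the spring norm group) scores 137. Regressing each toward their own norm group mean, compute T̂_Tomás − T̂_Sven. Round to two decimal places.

-40.15

T̂_Tomás = 0.698(85.8) + 0.302(97.2) = 89.2428
T̂_Sven = 0.698(137) + 0.302(111.8) = 129.3896
Difference = 89.2428 − 129.3896 = -40.1468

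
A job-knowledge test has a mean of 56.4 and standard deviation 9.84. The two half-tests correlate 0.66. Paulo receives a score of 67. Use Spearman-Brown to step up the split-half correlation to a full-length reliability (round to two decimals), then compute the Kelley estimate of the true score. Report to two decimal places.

Spearman-Brown: ρ = 2r/(1 + r) = 2(0.66)/(1 + 0.66) = 1.320/1.66 = 0.7952 → 0.80
Regress the observed score toward the mean by the unreliability: T̂ = 0.80·67 + 0.20·56.4 = 53.60 + 11.280 = 64.880.

64.88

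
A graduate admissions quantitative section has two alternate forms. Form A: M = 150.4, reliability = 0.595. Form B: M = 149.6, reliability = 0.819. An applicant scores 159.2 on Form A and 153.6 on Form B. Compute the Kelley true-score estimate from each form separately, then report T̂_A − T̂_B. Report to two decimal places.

T̂_A = 0.595(159.2) + 0.405(150.4) = 155.6360
T̂_B = 0.819(153.6) + 0.181(149.6) = 152.8760
T̂_A − T̂_B = 2.7600

2.76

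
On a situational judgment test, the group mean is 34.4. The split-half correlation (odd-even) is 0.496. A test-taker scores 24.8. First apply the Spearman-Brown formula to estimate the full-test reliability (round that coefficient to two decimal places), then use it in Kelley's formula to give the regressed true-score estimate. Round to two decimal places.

28.06

Spearman-Brown: ρ = 2r/(1 + r) = 2(0.496)/(1 + 0.496) = 0.9920/1.496 = 0.6631 → 0.66
T̂ = 0.66(24.8) + 0.34(34.4) = 16.368 + 11.696 = 28.064 → 28.06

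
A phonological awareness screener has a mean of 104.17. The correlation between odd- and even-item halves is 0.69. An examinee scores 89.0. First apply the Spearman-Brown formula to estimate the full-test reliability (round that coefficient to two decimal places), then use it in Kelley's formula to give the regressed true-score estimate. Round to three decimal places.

Spearman-Brown: ρ = 2r/(1 + r) = 2(0.69)/(1 + 0.69) = 1.380/1.69 = 0.8166 → 0.82
Kelley's formula gives T̂ = 0.82·89.0 + 0.18·104.17 = 72.980 + 18.7506 = 91.7306.

91.731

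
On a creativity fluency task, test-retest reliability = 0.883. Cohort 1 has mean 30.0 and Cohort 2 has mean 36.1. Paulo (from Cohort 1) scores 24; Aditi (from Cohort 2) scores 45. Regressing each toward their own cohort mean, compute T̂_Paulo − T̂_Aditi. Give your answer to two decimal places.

T̂_Paulo = 0.883(24) + 0.117(30.0) = 24.7020
T̂_Aditi = 0.883(45) + 0.117(36.1) = 43.9587
Difference = 24.7020 − 43.9587 = -19.2567

-19.26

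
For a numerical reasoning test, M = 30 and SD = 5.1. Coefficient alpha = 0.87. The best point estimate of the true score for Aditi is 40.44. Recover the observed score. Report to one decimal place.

42.0

T̂ = ρX + (1 − ρ)μ  ⇒  X = (T̂ − (1 − ρ)μ) / ρ
X = (40.44 − 0.13 × 30) / 0.87 = (40.44 − 3.90) / 0.87 = 36.54 / 0.87 = 42.000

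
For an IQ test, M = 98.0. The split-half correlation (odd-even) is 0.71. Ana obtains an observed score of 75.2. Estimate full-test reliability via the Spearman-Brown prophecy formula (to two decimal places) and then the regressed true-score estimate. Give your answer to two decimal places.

Spearman-Brown: ρ = 2r/(1 + r) = 2(0.71)/(1 + 0.71) = 1.420/1.71 = 0.8304 → 0.83
T̂ = ρX + (1 − ρ)μ
  = 0.83 × 75.2 + 0.17 × 98.0
  = 62.416 + 16.660
  = 79.076
  ≈ 79.08

79.08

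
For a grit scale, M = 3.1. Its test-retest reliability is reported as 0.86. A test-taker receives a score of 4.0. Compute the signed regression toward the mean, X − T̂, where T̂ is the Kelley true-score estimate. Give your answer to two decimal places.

0.13

T̂ = ρX + (1 − ρ)μ
  = 0.86 × 4.0 + 0.14 × 3.1
  = 3.440 + 0.434
  = 3.8740
  ≈ 3.874
X − T̂ = 4.0 − 3.874 = 0.126 → 0.13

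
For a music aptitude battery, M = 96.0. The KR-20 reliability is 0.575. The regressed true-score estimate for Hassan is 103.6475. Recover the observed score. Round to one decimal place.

T̂ = ρX + (1 − ρ)μ  ⇒  X = (T̂ − (1 − ρ)μ) / ρ
X = (103.6475 − 0.425 × 96.0) / 0.575 = (103.6475 − 40.8000) / 0.575 = 62.8475 / 0.575 = 109.300

109.3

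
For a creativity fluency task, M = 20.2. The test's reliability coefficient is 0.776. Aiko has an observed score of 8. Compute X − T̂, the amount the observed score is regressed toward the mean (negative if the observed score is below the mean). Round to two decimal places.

T̂ = 0.776(8) + 0.224(20.2) = 6.208 + 4.5248 = 10.7328 → 10.733
X − T̂ = 8 − 10.733 = -2.733 → -2.73

-2.73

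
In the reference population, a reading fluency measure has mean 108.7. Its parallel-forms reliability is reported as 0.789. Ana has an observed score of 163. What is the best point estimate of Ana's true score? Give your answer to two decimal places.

151.54

T̂ = 0.789(163) + 0.211(108.7) = 128.607 + 22.9357 = 151.543 → 151.54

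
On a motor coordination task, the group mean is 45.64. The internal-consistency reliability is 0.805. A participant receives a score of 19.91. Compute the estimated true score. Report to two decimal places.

Kelley's formula gives T̂ = 0.805·19.91 + 0.195·45.64 = 16.02755 + 8.89980 = 24.927.

24.93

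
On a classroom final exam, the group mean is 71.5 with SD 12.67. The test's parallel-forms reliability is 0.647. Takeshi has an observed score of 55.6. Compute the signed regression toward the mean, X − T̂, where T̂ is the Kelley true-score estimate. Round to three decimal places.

T̂ = ρX + (1 − ρ)μ
  = 0.647 × 55.6 + 0.353 × 71.5
  = 35.9732 + 25.2395
  = 61.21270
  ≈ 61.2127
X − T̂ = 55.6 − 61.2127 = -5.6127 → -5.613

-5.613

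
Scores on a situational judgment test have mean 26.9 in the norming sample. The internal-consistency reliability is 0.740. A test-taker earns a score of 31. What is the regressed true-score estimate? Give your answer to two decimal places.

29.93

T̂ = 0.740(31) + 0.260(26.9) = 22.940 + 6.9940 = 29.934 → 29.93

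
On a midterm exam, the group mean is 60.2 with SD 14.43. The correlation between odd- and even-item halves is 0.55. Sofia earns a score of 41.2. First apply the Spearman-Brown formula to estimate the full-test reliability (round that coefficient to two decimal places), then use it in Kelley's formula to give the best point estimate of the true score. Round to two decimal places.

Spearman-Brown: ρ = 2r/(1 + r) = 2(0.55)/(1 + 0.55) = 1.100/1.55 = 0.7097 → 0.71
Weight the observed score by reliability and the mean by (1 − reliability): T̂ = 0.71·41.2 + 0.29·60.2 = 29.252 + 17.458 = 46.710.

46.71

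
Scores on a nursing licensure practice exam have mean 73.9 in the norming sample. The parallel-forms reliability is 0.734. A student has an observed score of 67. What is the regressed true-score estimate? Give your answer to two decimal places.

T̂ = 0.734(67) + 0.266(73.9) = 49.178 + 19.6574 = 68.835 → 68.84

68.84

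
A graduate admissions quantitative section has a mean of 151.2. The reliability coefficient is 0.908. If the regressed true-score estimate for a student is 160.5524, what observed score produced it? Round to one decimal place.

T̂ = ρX + (1 − ρ)μ  ⇒  X = (T̂ − (1 − ρ)μ) / ρ
X = (160.5524 − 0.092 × 151.2) / 0.908 = (160.5524 − 13.9104) / 0.908 = 146.6420 / 0.908 = 161.500

161.5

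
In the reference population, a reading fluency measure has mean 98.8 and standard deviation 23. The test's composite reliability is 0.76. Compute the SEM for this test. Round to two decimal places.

11.27

SEM = SD · √(1 − ρ) = 23 × √0.24 = 23 × 0.4899 = 11.268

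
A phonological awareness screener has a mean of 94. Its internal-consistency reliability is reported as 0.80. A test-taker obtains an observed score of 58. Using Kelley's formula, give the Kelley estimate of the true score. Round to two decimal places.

65.20

Regress the observed score toward the mean by the unreliability: T̂ = 0.80·58 + 0.20·94 = 46.40 + 18.80 = 65.200.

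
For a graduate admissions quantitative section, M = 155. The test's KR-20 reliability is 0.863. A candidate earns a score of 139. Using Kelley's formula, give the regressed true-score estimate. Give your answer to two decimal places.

T̂ = ρX + (1 − ρ)μ
  = 0.863 × 139 + 0.137 × 155
  = 119.957 + 21.235
  = 141.192
  ≈ 141.19

141.19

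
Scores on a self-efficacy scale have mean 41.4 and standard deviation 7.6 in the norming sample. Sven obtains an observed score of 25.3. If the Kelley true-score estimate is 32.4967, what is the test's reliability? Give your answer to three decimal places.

0.553

T̂ = ρX + (1 − ρ)μ  ⇒  T̂ − μ = ρ(X − μ)
ρ = (T̂ − μ)/(X − μ) = (32.4967 − 41.4) / (25.3 − 41.4) = -8.9033 / -16.1 = 0.55300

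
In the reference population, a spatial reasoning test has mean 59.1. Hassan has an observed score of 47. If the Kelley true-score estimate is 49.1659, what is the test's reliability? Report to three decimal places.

T̂ = ρX + (1 − ρ)μ  ⇒  T̂ − μ = ρ(X − μ)
ρ = (T̂ − μ)/(X − μ) = (49.1659 − 59.1) / (47 − 59.1) = -9.9341 / -12.1 = 0.82100

0.821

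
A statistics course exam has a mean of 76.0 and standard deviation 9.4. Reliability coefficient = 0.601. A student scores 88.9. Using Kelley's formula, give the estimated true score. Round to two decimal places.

83.75

T̂ = ρX + (1 − ρ)μ
  = 0.601 × 88.9 + 0.399 × 76.0
  = 53.4289 + 30.3240
  = 83.753
  ≈ 83.75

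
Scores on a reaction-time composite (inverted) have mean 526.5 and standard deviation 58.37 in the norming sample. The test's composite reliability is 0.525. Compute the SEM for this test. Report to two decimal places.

SEM = SD · √(1 − ρ) = 58.37 × √0.475 = 58.37 × 0.6892 = 40.229

40.23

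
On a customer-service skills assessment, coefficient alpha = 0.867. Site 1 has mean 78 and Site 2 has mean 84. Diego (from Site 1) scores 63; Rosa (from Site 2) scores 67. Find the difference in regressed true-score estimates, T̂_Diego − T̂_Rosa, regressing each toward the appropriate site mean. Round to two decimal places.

T̂_Diego = 0.867(63) + 0.133(78) = 64.9950
T̂_Rosa = 0.867(67) + 0.133(84) = 69.2610
Difference = 64.9950 − 69.2610 = -4.2660

-4.27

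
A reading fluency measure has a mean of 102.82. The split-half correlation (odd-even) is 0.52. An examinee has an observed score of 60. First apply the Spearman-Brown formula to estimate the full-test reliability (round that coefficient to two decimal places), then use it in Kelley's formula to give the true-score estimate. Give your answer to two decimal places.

Spearman-Brown: ρ = 2r/(1 + r) = 2(0.52)/(1 + 0.52) = 1.040/1.52 = 0.6842 → 0.68
T̂ = 0.68(60) + 0.32(102.82) = 40.80 + 32.9024 = 73.702 → 73.70

73.70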